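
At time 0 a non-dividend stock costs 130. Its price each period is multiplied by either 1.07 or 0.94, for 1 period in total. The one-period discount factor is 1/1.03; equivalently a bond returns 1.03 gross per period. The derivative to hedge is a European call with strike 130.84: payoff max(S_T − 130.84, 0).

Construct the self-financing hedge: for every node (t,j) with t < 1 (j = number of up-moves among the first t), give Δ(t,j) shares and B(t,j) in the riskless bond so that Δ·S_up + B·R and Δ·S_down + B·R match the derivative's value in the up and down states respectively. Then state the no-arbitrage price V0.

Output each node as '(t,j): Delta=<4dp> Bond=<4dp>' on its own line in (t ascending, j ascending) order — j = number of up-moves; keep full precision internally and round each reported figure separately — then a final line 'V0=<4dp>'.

No-arbitrage ⇒ martingale measure with p* = (R−d)/(u−d) = 0.6923.
Terminal payoffs: V(1,0)=0.0000, V(1,1)=8.2600
  t=0,j=0: stock 130.0000 → up 139.1000 (V=8.2600), down 122.2000 (V=0.0000). Price 5.5519; hedge Δ=0.4888, bond B=-57.9866.
Root portfolio cost Δ·130+B reproduces V0=5.5519.

(0,0): Delta=0.4888 Bond=-57.9866
V0=5.5519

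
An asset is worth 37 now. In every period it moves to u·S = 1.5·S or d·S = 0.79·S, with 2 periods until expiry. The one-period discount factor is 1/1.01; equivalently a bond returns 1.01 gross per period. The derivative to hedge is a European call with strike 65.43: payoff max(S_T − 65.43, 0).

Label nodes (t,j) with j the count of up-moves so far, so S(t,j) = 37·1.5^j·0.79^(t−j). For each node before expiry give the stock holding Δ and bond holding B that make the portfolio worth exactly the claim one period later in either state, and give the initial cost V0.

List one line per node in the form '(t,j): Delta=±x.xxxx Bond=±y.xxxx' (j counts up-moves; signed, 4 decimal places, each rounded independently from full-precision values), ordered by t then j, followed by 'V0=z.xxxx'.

The replicating-portfolio and risk-neutral prices coincide; use p* = (1.01−0.79)/(1.5−0.79) = 0.3099 for the latter.
Terminal payoffs: V(2,0)=0.0000, V(2,1)=0.0000, V(2,2)=17.8200
  t=1,j=0: stock 29.2300 → up 43.8450 (V=0.0000), down 23.0917 (V=0.0000). Price 0.0000; hedge Δ=0.0000, bond B=0.0000.
  t=1,j=1: stock 55.5000 → up 83.2500 (V=17.8200), down 43.8450 (V=0.0000). Price 5.4670; hedge Δ=0.4522, bond B=-19.6316.
  t=0,j=0: stock 37.0000 → up 55.5000 (V=5.4670), down 29.2300 (V=0.0000). Price 1.6772; hedge Δ=0.2081, bond B=-6.0228.
Each (Δ,B) replicates both successor values, so the strategy is self-financing and V0 is arbitrage-free.

(0,0): Delta=0.2081 Bond=-6.0228
(1,0): Delta=0.0000 Bond=0.0000
(1,1): Delta=0.4522 Bond=-19.6316
V0=1.6772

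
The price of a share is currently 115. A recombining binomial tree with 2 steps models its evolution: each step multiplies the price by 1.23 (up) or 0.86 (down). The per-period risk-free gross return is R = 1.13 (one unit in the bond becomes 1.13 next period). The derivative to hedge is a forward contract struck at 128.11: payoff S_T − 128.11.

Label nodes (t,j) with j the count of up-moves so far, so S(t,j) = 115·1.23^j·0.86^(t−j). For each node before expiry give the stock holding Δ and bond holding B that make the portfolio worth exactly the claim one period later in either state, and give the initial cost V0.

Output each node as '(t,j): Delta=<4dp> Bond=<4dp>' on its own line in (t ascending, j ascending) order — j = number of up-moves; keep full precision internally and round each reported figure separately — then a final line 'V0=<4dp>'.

(0,0): Delta=1.0000 Bond=-100.3289
(1,0): Delta=1.0000 Bond=-113.3717
(1,1): Delta=1.0000 Bond=-113.3717
V0=14.6711

Since d<R<u, set p* = (R−d)/(u−d) = 0.7297; price each node as the discounted p*-expectation of its children.
Payoff layer (t=2): V(2,0)=-43.0560, V(2,1)=-6.4630, V(2,2)=45.8735
Node (1,0) S=98.9000: V=(p*·-6.4630+(1−p*)·-43.0560)/1.13=-14.4717; Δ=(-6.4630−-43.0560)/(121.6470−85.0540)=1.0000; B=V−Δ·S=-113.3717
Node (1,1) S=141.4500: V=(p*·45.8735+(1−p*)·-6.4630)/1.13=28.0783; Δ=(45.8735−-6.4630)/(173.9835−121.6470)=1.0000; B=V−Δ·S=-113.3717
Node (0,0) S=115.0000: V=(p*·28.0783+(1−p*)·-14.4717)/1.13=14.6711; Δ=(28.0783−-14.4717)/(141.4500−98.9000)=1.0000; B=V−Δ·S=-100.3289
The time-0 hedge costs 14.6711, which is the no-arbitrage price.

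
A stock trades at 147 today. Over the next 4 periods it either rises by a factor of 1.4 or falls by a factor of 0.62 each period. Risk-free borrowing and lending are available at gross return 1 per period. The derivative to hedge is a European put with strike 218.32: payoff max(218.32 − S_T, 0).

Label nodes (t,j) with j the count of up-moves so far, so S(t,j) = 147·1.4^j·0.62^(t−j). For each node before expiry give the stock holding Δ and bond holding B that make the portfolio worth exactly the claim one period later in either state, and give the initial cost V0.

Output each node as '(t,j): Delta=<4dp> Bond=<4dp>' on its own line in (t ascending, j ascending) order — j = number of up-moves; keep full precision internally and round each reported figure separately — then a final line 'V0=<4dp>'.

The replicating-portfolio and risk-neutral prices coincide; use p* = (1−0.62)/(1.4−0.62) = 0.4872 for the latter.
Terminal values V(4,·): V(4,0)=196.5988, V(4,1)=169.2721, V(4,2)=107.5667, V(4,3)=0.0000, V(4,4)=0.0000
  t=3,j=0: stock 35.0342 → up 49.0479 (V=169.2721), down 21.7212 (V=196.5988). Price 183.2858; hedge Δ=-1.0000, bond B=218.3200.
  t=3,j=1: stock 79.1095 → up 110.7533 (V=107.5667), down 49.0479 (V=169.2721). Price 139.2105; hedge Δ=-1.0000, bond B=218.3200.
  t=3,j=2: stock 178.6344 → up 250.0882 (V=0.0000), down 110.7533 (V=107.5667). Price 55.1624; hedge Δ=-0.7720, bond B=193.0684.
  t=3,j=3: stock 403.3680 → up 564.7152 (V=0.0000), down 250.0882 (V=0.0000). Price 0.0000; hedge Δ=0.0000, bond B=0.0000.
  t=2,j=0: stock 56.5068 → up 79.1095 (V=139.2105), down 35.0342 (V=183.2858). Price 161.8132; hedge Δ=-1.0000, bond B=218.3200.
  t=2,j=1: stock 127.5960 → up 178.6344 (V=55.1624), down 79.1095 (V=139.2105). Price 98.2640; hedge Δ=-0.8445, bond B=206.0179.
  t=2,j=2: stock 288.1200 → up 403.3680 (V=0.0000), down 178.6344 (V=55.1624). Price 28.2884; hedge Δ=-0.2455, bond B=99.0094.
  t=1,j=0: stock 91.1400 → up 127.5960 (V=98.2640), down 56.5068 (V=161.8132). Price 130.8533; hedge Δ=-0.8939, bond B=212.3267.
  t=1,j=1: stock 205.8000 → up 288.1200 (V=28.2884), down 127.5960 (V=98.2640). Price 64.1733; hedge Δ=-0.4359, bond B=153.8856.
  t=0,j=0: stock 147.0000 → up 205.8000 (V=64.1733), down 91.1400 (V=130.8533). Price 98.3682; hedge Δ=-0.5815, bond B=183.8554.
The time-0 hedge costs 98.3682, which is the no-arbitrage price.

(0,0): Delta=-0.5815 Bond=183.8554
(1,0): Delta=-0.8939 Bond=212.3267
(1,1): Delta=-0.4359 Bond=153.8856
(2,0): Delta=-1.0000 Bond=218.3200
(2,1): Delta=-0.8445 Bond=206.0179
(2,2): Delta=-0.2455 Bond=99.0094
(3,0): Delta=-1.0000 Bond=218.3200
(3,1): Delta=-1.0000 Bond=218.3200
(3,2): Delta=-0.7720 Bond=193.0684
(3,3): Delta=0.0000 Bond=0.0000
V0=98.3682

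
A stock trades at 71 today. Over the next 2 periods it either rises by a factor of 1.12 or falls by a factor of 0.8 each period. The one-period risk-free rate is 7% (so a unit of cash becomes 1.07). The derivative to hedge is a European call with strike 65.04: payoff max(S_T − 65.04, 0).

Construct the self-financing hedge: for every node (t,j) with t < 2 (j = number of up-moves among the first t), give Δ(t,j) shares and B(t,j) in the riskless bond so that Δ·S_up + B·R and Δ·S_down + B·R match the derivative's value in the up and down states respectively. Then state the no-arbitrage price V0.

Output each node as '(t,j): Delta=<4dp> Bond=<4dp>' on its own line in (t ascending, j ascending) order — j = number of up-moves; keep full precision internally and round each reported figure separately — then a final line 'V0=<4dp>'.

The replicating-portfolio and risk-neutral prices coincide; use p* = (1.07−0.8)/(1.12−0.8) = 0.8437 for the latter.
At expiry t=2: V(2,0)=0.0000, V(2,1)=0.0000, V(2,2)=24.0224
(1,0): S=56.8000. Δ = (V_up−V_dn)/(S_up−S_dn) = (0.0000−0.0000)/(63.6160−45.4400) = 0.0000. V = [p*·0.0000 + (1−p*)·0.0000]/1.07 = 0.0000. B = V − Δ·S = 0.0000.
(1,1): S=79.5200. Δ = (V_up−V_dn)/(S_up−S_dn) = (24.0224−0.0000)/(89.0624−63.6160) = 0.9440. V = [p*·24.0224 + (1−p*)·0.0000]/1.07 = 18.9429. B = V − Δ·S = -56.1271.
(0,0): S=71.0000. Δ = (V_up−V_dn)/(S_up−S_dn) = (18.9429−0.0000)/(79.5200−56.8000) = 0.8338. V = [p*·18.9429 + (1−p*)·0.0000]/1.07 = 14.9374. B = V − Δ·S = -44.2591.
The time-0 hedge costs 14.9374, which is the no-arbitrage price.

(0,0): Delta=0.8338 Bond=-44.2591
(1,0): Delta=0.0000 Bond=0.0000
(1,1): Delta=0.9440 Bond=-56.1271
V0=14.9374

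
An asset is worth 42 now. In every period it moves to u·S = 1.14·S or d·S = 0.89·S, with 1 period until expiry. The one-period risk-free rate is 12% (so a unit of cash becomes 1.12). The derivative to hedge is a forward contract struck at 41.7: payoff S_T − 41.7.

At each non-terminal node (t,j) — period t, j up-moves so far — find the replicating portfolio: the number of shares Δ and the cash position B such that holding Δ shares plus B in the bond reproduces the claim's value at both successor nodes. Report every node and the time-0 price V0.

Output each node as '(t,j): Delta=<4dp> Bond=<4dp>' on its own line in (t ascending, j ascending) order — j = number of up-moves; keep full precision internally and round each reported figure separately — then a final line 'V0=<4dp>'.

Risk-neutral probability p* = (R−d)/(u−d) = (1.12−0.89)/(1.14−0.89) = 0.9200.
Payoff layer (t=1): V(1,0)=-4.3200, V(1,1)=6.1800
  t=0,j=0: stock 42.0000 → up 47.8800 (V=6.1800), down 37.3800 (V=-4.3200). Price 4.7679; hedge Δ=1.0000, bond B=-37.2321.
Self-financing check: at every node Δ·S+B equals the discounted successor values.

(0,0): Delta=1.0000 Bond=-37.2321
V0=4.7679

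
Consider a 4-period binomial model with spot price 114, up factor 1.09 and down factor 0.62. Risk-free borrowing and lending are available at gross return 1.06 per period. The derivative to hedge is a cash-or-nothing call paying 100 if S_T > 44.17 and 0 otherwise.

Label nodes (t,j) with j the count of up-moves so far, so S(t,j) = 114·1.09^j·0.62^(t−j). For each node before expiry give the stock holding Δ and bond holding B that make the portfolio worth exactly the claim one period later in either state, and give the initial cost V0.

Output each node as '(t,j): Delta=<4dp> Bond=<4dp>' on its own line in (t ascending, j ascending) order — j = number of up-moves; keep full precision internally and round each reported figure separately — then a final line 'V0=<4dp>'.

(0,0): Delta=0.0179 Bond=77.0868
(1,0): Delta=0.3202 Bond=60.3486
(1,1): Delta=0.0062 Bond=83.1686
(2,0): Delta=4.2881 Bond=-109.9099
(2,1): Delta=0.1663 Bond=75.8250
(2,2): Delta=0.0000 Bond=88.9996
(3,0): Delta=0.0000 Bond=0.0000
(3,1): Delta=4.4544 Bond=-124.4480
(3,2): Delta=0.0000 Bond=94.3396
(3,3): Delta=0.0000 Bond=94.3396
V0=79.1309

Under the risk-neutral measure, an up-move has probability p* = (R−d)/(u−d) = 0.9362 and values discount at R = 1.06.
Payoff layer (t=4): V(4,0)=0.0000, V(4,1)=0.0000, V(4,2)=100.0000, V(4,3)=100.0000, V(4,4)=100.0000
  t=3,j=0: stock 27.1694 → up 29.6146 (V=0.0000), down 16.8450 (V=0.0000). Price 0.0000; hedge Δ=0.0000, bond B=0.0000.
  t=3,j=1: stock 47.7655 → up 52.0644 (V=100.0000), down 29.6146 (V=0.0000). Price 88.3179; hedge Δ=4.4544, bond B=-124.4480.
  t=3,j=2: stock 83.9749 → up 91.5326 (V=100.0000), down 52.0644 (V=100.0000). Price 94.3396; hedge Δ=0.0000, bond B=94.3396.
  t=3,j=3: stock 147.6333 → up 160.9203 (V=100.0000), down 91.5326 (V=100.0000). Price 94.3396; hedge Δ=0.0000, bond B=94.3396.
  t=2,j=0: stock 43.8216 → up 47.7655 (V=88.3179), down 27.1694 (V=0.0000). Price 78.0006; hedge Δ=4.2881, bond B=-109.9099.
  t=2,j=1: stock 77.0412 → up 83.9749 (V=94.3396), down 47.7655 (V=88.3179). Price 88.6370; hedge Δ=0.1663, bond B=75.8250.
  t=2,j=2: stock 135.4434 → up 147.6333 (V=94.3396), down 83.9749 (V=94.3396). Price 88.9996; hedge Δ=0.0000, bond B=88.9996.
  t=1,j=0: stock 70.6800 → up 77.0412 (V=88.6370), down 43.8216 (V=78.0006). Price 82.9794; hedge Δ=0.3202, bond B=60.3486.
  t=1,j=1: stock 124.2600 → up 135.4434 (V=88.9996), down 77.0412 (V=88.6370). Price 83.9401; hedge Δ=0.0062, bond B=83.1686.
  t=0,j=0: stock 114.0000 → up 124.2600 (V=83.9401), down 70.6800 (V=82.9794). Price 79.1309; hedge Δ=0.0179, bond B=77.0868.
Each (Δ,B) replicates both successor values, so the strategy is self-financing and V0 is arbitrage-free.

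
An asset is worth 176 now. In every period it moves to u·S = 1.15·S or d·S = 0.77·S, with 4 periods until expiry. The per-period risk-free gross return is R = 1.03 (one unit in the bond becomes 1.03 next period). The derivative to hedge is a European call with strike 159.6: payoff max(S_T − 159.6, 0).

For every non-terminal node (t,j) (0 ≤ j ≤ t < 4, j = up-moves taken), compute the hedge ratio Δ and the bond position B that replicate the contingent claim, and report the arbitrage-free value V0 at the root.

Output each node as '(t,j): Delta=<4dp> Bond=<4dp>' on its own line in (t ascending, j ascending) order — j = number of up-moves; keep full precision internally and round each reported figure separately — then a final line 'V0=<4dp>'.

(0,0): Delta=0.7281 Bond=-82.5565
(1,0): Delta=0.3985 Bond=-40.3749
(1,1): Delta=0.8299 Bond=-105.6447
(2,0): Delta=0.0000 Bond=0.0000
(2,1): Delta=0.5217 Bond=-60.7798
(2,2): Delta=0.9251 Bond=-130.9837
(3,0): Delta=0.0000 Bond=0.0000
(3,1): Delta=0.0000 Bond=0.0000
(3,2): Delta=0.6829 Bond=-91.4970
(3,3): Delta=1.0000 Bond=-154.9515
V0=45.5815

No-arbitrage ⇒ martingale measure with p* = (R−d)/(u−d) = 0.6842.
Payoff layer (t=4): V(4,0)=0.0000, V(4,1)=0.0000, V(4,2)=0.0000, V(4,3)=46.5090, V(4,4)=148.2251
Node (3,0) S=80.3498: V=(p*·0.0000+(1−p*)·0.0000)/1.03=0.0000; Δ=(0.0000−0.0000)/(92.4023−61.8694)=0.0000; B=V−Δ·S=0.0000
Node (3,1) S=120.0030: V=(p*·0.0000+(1−p*)·0.0000)/1.03=0.0000; Δ=(0.0000−0.0000)/(138.0034−92.4023)=0.0000; B=V−Δ·S=0.0000
Node (3,2) S=179.2252: V=(p*·46.5090+(1−p*)·0.0000)/1.03=30.8951; Δ=(46.5090−0.0000)/(206.1090−138.0034)=0.6829; B=V−Δ·S=-91.4970
Node (3,3) S=267.6740: V=(p*·148.2251+(1−p*)·46.5090)/1.03=112.7225; Δ=(148.2251−46.5090)/(307.8251−206.1090)=1.0000; B=V−Δ·S=-154.9515
Node (2,0) S=104.3504: V=(p*·0.0000+(1−p*)·0.0000)/1.03=0.0000; Δ=(0.0000−0.0000)/(120.0030−80.3498)=0.0000; B=V−Δ·S=0.0000
Node (2,1) S=155.8480: V=(p*·30.8951+(1−p*)·0.0000)/1.03=20.5230; Δ=(30.8951−0.0000)/(179.2252−120.0030)=0.5217; B=V−Δ·S=-60.7798
Node (2,2) S=232.7600: V=(p*·112.7225+(1−p*)·30.8951)/1.03=84.3517; Δ=(112.7225−30.8951)/(267.6740−179.2252)=0.9251; B=V−Δ·S=-130.9837
Node (1,0) S=135.5200: V=(p*·20.5230+(1−p*)·0.0000)/1.03=13.6331; Δ=(20.5230−0.0000)/(155.8480−104.3504)=0.3985; B=V−Δ·S=-40.3749
Node (1,1) S=202.4000: V=(p*·84.3517+(1−p*)·20.5230)/1.03=62.3255; Δ=(84.3517−20.5230)/(232.7600−155.8480)=0.8299; B=V−Δ·S=-105.6447
Node (0,0) S=176.0000: V=(p*·62.3255+(1−p*)·13.6331)/1.03=45.5815; Δ=(62.3255−13.6331)/(202.4000−135.5200)=0.7281; B=V−Δ·S=-82.5565
Check: Δ(0,0)·S0 + B(0,0) = 45.5815 = V0.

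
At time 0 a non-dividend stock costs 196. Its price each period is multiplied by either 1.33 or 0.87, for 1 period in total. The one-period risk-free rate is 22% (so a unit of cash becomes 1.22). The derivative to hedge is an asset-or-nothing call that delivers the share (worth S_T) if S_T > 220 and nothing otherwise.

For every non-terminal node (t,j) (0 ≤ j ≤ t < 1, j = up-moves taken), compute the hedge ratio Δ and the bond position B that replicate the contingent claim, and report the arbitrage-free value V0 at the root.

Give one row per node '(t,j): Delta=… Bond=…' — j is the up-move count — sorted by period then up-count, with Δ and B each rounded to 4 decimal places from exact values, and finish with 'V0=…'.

Risk-neutral probability p* = (R−d)/(u−d) = (1.22−0.87)/(1.33−0.87) = 0.7609.
Terminal values V(1,·): V(1,0)=0.0000, V(1,1)=260.6800
(0,0): S=196.0000. Δ = (V_up−V_dn)/(S_up−S_dn) = (260.6800−0.0000)/(260.6800−170.5200) = 2.8913. V = [p*·260.6800 + (1−p*)·0.0000]/1.22 = 162.5766. B = V − Δ·S = -404.1190.
The time-0 hedge costs 162.5766, which is the no-arbitrage price.

(0,0): Delta=2.8913 Bond=-404.1190
V0=162.5766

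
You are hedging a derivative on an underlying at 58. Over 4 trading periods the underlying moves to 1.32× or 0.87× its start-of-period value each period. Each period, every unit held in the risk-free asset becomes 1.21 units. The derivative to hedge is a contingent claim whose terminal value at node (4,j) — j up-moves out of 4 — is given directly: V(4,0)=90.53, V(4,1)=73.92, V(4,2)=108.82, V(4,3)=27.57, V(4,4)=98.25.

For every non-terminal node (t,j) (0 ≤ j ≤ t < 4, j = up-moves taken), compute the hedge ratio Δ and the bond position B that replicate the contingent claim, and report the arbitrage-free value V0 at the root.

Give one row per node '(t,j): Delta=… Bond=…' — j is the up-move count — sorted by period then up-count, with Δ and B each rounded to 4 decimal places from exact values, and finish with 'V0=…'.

Under the risk-neutral measure, an up-move has probability p* = (R−d)/(u−d) = 0.7556 and values discount at R = 1.21.
At expiry t=4: V(4,0)=90.5300, V(4,1)=73.9200, V(4,2)=108.8200, V(4,3)=27.5700, V(4,4)=98.2500
  t=3,j=0: stock 38.1932 → up 50.4150 (V=73.9200), down 33.2281 (V=90.5300). Price 64.4465; hedge Δ=-0.9664, bond B=101.3576.
  t=3,j=1: stock 57.9483 → up 76.4917 (V=108.8200), down 50.4150 (V=73.9200). Price 82.8834; hedge Δ=1.3384, bond B=5.3278.
  t=3,j=2: stock 87.9215 → up 116.0564 (V=27.5700), down 76.4917 (V=108.8200). Price 39.1993; hedge Δ=-2.0536, bond B=219.7548.
  t=3,j=3: stock 133.3981 → up 176.0856 (V=98.2500), down 116.0564 (V=27.5700). Price 66.9196; hedge Δ=1.1774, bond B=-90.1471.
  t=2,j=0: stock 43.9002 → up 57.9483 (V=82.8834), down 38.1932 (V=64.4465). Price 64.7740; hedge Δ=0.9333, bond B=23.8031.
  t=2,j=1: stock 66.6072 → up 87.9215 (V=39.1993), down 57.9483 (V=82.8834). Price 41.2212; hedge Δ=-1.4574, bond B=138.2970.
  t=2,j=2: stock 101.0592 → up 133.3981 (V=66.9196), down 87.9215 (V=39.1993). Price 49.7054; hedge Δ=0.6096, bond B=-11.8953.
  t=1,j=0: stock 50.4600 → up 66.6072 (V=41.2212), down 43.9002 (V=64.7740). Price 38.8252; hedge Δ=-1.0373, bond B=91.1649.
  t=1,j=1: stock 76.5600 → up 101.0592 (V=49.7054), down 66.6072 (V=41.2212). Price 39.3648; hedge Δ=0.2463, bond B=20.5111.
  t=0,j=0: stock 58.0000 → up 76.5600 (V=39.3648), down 50.4600 (V=38.8252). Price 32.4239; hedge Δ=0.0207, bond B=31.2248.
The time-0 hedge costs 32.4239, which is the no-arbitrage price.

(0,0): Delta=0.0207 Bond=31.2248
(1,0): Delta=-1.0373 Bond=91.1649
(1,1): Delta=0.2463 Bond=20.5111
(2,0): Delta=0.9333 Bond=23.8031
(2,1): Delta=-1.4574 Bond=138.2970
(2,2): Delta=0.6096 Bond=-11.8953
(3,0): Delta=-0.9664 Bond=101.3576
(3,1): Delta=1.3384 Bond=5.3278
(3,2): Delta=-2.0536 Bond=219.7548
(3,3): Delta=1.1774 Bond=-90.1471
V0=32.4239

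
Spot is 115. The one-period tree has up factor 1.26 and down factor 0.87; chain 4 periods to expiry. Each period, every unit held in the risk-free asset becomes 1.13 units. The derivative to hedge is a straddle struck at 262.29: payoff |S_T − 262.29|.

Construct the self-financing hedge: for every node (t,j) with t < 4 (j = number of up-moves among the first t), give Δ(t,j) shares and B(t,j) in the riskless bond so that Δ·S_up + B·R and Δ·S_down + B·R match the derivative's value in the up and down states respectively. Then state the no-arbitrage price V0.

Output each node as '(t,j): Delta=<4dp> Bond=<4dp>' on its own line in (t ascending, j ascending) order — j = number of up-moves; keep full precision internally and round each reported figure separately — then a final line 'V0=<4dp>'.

(0,0): Delta=-0.7476 Bond=138.5189
(1,0): Delta=-1.0000 Bond=181.7801
(1,1): Delta=-0.6604 Bond=143.8995
(2,0): Delta=-1.0000 Bond=205.4115
(2,1): Delta=-1.0000 Bond=205.4115
(2,2): Delta=-0.5432 Bond=141.2040
(3,0): Delta=-1.0000 Bond=232.1150
(3,1): Delta=-1.0000 Bond=232.1150
(3,2): Delta=-1.0000 Bond=232.1150
(3,3): Delta=-0.3855 Bond=123.2832
V0=52.5462

The replicating-portfolio and risk-neutral prices coincide; use p* = (1.13−0.87)/(1.26−0.87) = 0.6667 for the latter.
Payoff layer (t=4): V(4,0)=196.4068, V(4,1)=166.8729, V(4,2)=124.0997, V(4,3)=62.1524, V(4,4)=27.5645
  t=3,j=0: stock 75.7278 → up 95.4171 (V=166.8729), down 65.8832 (V=196.4068). Price 156.3872; hedge Δ=-1.0000, bond B=232.1150.
  t=3,j=1: stock 109.6748 → up 138.1903 (V=124.0997), down 95.4171 (V=166.8729). Price 122.4402; hedge Δ=-1.0000, bond B=232.1150.
  t=3,j=2: stock 158.8394 → up 200.1376 (V=62.1524), down 138.1903 (V=124.0997). Price 73.2757; hedge Δ=-1.0000, bond B=232.1150.
  t=3,j=3: stock 230.0432 → up 289.8545 (V=27.5645), down 200.1376 (V=62.1524). Price 34.5963; hedge Δ=-0.3855, bond B=123.2832.
  t=2,j=0: stock 87.0435 → up 109.6748 (V=122.4402), down 75.7278 (V=156.3872). Price 118.3680; hedge Δ=-1.0000, bond B=205.4115.
  t=2,j=1: stock 126.0630 → up 158.8394 (V=73.2757), down 109.6748 (V=122.4402). Price 79.3485; hedge Δ=-1.0000, bond B=205.4115.
  t=2,j=2: stock 182.5740 → up 230.0432 (V=34.5963), down 158.8394 (V=73.2757). Price 42.0260; hedge Δ=-0.5432, bond B=141.2040.
  t=1,j=0: stock 100.0500 → up 126.0630 (V=79.3485), down 87.0435 (V=118.3680). Price 81.7301; hedge Δ=-1.0000, bond B=181.7801.
  t=1,j=1: stock 144.9000 → up 182.5740 (V=42.0260), down 126.0630 (V=79.3485). Price 48.2008; hedge Δ=-0.6604, bond B=143.8995.
  t=0,j=0: stock 115.0000 → up 144.9000 (V=48.2008), down 100.0500 (V=81.7301). Price 52.5462; hedge Δ=-0.7476, bond B=138.5189.
Self-financing check: at every node Δ·S+B equals the discounted successor values.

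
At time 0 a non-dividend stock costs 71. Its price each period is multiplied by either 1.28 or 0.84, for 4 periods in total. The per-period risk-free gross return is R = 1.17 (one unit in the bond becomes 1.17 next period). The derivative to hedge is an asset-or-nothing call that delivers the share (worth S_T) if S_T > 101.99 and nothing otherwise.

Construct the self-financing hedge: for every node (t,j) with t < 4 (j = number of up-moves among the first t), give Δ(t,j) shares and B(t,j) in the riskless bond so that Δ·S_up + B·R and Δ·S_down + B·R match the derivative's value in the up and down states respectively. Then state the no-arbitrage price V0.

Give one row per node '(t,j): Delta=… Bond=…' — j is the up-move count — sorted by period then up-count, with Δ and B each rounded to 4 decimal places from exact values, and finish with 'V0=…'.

No-arbitrage ⇒ martingale measure with p* = (R−d)/(u−d) = 0.7500.
At expiry t=4: V(4,0)=0.0000, V(4,1)=0.0000, V(4,2)=0.0000, V(4,3)=125.0741, V(4,4)=190.5892
  t=3,j=0: stock 42.0820 → up 53.8649 (V=0.0000), down 35.3489 (V=0.0000). Price 0.0000; hedge Δ=0.0000, bond B=0.0000.
  t=3,j=1: stock 64.1249 → up 82.0799 (V=0.0000), down 53.8649 (V=0.0000). Price 0.0000; hedge Δ=0.0000, bond B=0.0000.
  t=3,j=2: stock 97.7142 → up 125.0741 (V=125.0741), down 82.0799 (V=0.0000). Price 80.1757; hedge Δ=2.9091, bond B=-204.0837.
  t=3,j=3: stock 148.8978 → up 190.5892 (V=190.5892), down 125.0741 (V=125.0741). Price 148.8978; hedge Δ=1.0000, bond B=0.0000.
  t=2,j=0: stock 50.0976 → up 64.1249 (V=0.0000), down 42.0820 (V=0.0000). Price 0.0000; hedge Δ=0.0000, bond B=0.0000.
  t=2,j=1: stock 76.3392 → up 97.7142 (V=80.1757), down 64.1249 (V=0.0000). Price 51.3947; hedge Δ=2.3869, bond B=-130.8229.
  t=2,j=2: stock 116.3264 → up 148.8978 (V=148.8978), down 97.7142 (V=80.1757). Price 112.5789; hedge Δ=1.3427, bond B=-43.6076.
  t=1,j=0: stock 59.6400 → up 76.3392 (V=51.3947), down 50.0976 (V=0.0000). Price 32.9453; hedge Δ=1.9585, bond B=-83.8608.
  t=1,j=1: stock 90.8800 → up 116.3264 (V=112.5789), down 76.3392 (V=51.3947). Price 83.1477; hedge Δ=1.5301, bond B=-55.9072.
  t=0,j=0: stock 71.0000 → up 90.8800 (V=83.1477), down 59.6400 (V=32.9453). Price 60.3394; hedge Δ=1.6070, bond B=-53.7569.
The time-0 hedge costs 60.3394, which is the no-arbitrage price.

(0,0): Delta=1.6070 Bond=-53.7569
(1,0): Delta=1.9585 Bond=-83.8608
(1,1): Delta=1.5301 Bond=-55.9072
(2,0): Delta=0.0000 Bond=0.0000
(2,1): Delta=2.3869 Bond=-130.8229
(2,2): Delta=1.3427 Bond=-43.6076
(3,0): Delta=0.0000 Bond=0.0000
(3,1): Delta=0.0000 Bond=0.0000
(3,2): Delta=2.9091 Bond=-204.0837
(3,3): Delta=1.0000 Bond=0.0000
V0=60.3394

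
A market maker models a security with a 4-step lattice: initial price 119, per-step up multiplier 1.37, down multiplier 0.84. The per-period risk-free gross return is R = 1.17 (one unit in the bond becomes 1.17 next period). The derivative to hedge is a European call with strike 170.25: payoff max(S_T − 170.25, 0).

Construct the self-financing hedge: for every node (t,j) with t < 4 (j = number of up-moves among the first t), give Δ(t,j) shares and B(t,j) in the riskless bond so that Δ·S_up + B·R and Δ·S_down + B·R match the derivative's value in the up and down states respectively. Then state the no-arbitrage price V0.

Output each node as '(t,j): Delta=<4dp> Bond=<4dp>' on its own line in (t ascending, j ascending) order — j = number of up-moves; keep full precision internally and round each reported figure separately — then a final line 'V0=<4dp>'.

The replicating-portfolio and risk-neutral prices coincide; use p* = (1.17−0.84)/(1.37−0.84) = 0.6226 for the latter.
At expiry t=4: V(4,0)=0.0000, V(4,1)=0.0000, V(4,2)=0.0000, V(4,3)=86.7824, V(4,4)=248.9577
  t=3,j=0: stock 70.5318 → up 96.6285 (V=0.0000), down 59.2467 (V=0.0000). Price 0.0000; hedge Δ=0.0000, bond B=0.0000.
  t=3,j=1: stock 115.0340 → up 157.5965 (V=0.0000), down 96.6285 (V=0.0000). Price 0.0000; hedge Δ=0.0000, bond B=0.0000.
  t=3,j=2: stock 187.6149 → up 257.0324 (V=86.7824), down 157.5965 (V=0.0000). Price 46.1832; hedge Δ=0.8727, bond B=-117.5573.
  t=3,j=3: stock 305.9910 → up 419.2077 (V=248.9577), down 257.0324 (V=86.7824). Price 160.4782; hedge Δ=1.0000, bond B=-145.5128.
  t=2,j=0: stock 83.9664 → up 115.0340 (V=0.0000), down 70.5318 (V=0.0000). Price 0.0000; hedge Δ=0.0000, bond B=0.0000.
  t=2,j=1: stock 136.9452 → up 187.6149 (V=46.1832), down 115.0340 (V=0.0000). Price 24.5774; hedge Δ=0.6363, bond B=-62.5607.
  t=2,j=2: stock 223.3511 → up 305.9910 (V=160.4782), down 187.6149 (V=46.1832). Price 100.2974; hedge Δ=0.9655, bond B=-115.3535.
  t=1,j=0: stock 99.9600 → up 136.9452 (V=24.5774), down 83.9664 (V=0.0000). Price 13.0794; hedge Δ=0.4639, bond B=-33.2931.
  t=1,j=1: stock 163.0300 → up 223.3511 (V=100.2974), down 136.9452 (V=24.5774). Price 61.3024; hedge Δ=0.8763, bond B=-81.5655.
  t=0,j=0: stock 119.0000 → up 163.0300 (V=61.3024), down 99.9600 (V=13.0794). Price 36.8419; hedge Δ=0.7646, bond B=-54.1449.
Root portfolio cost Δ·119+B reproduces V0=36.8419.

(0,0): Delta=0.7646 Bond=-54.1449
(1,0): Delta=0.4639 Bond=-33.2931
(1,1): Delta=0.8763 Bond=-81.5655
(2,0): Delta=0.0000 Bond=0.0000
(2,1): Delta=0.6363 Bond=-62.5607
(2,2): Delta=0.9655 Bond=-115.3535
(3,0): Delta=0.0000 Bond=0.0000
(3,1): Delta=0.0000 Bond=0.0000
(3,2): Delta=0.8727 Bond=-117.5573
(3,3): Delta=1.0000 Bond=-145.5128
V0=36.8419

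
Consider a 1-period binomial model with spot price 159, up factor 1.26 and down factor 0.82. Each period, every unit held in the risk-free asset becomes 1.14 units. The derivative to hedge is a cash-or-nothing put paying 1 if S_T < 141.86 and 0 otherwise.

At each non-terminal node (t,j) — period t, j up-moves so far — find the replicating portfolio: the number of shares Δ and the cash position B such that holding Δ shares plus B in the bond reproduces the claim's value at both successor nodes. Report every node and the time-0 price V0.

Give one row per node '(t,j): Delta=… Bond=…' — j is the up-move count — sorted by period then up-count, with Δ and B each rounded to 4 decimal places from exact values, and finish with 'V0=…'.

Under the risk-neutral measure, an up-move has probability p* = (R−d)/(u−d) = 0.7273 and values discount at R = 1.14.
Terminal payoffs: V(1,0)=1.0000, V(1,1)=0.0000
  t=0,j=0: stock 159.0000 → up 200.3400 (V=0.0000), down 130.3800 (V=1.0000). Price 0.2392; hedge Δ=-0.0143, bond B=2.5120.
Self-financing check: at every node Δ·S+B equals the discounted successor values.

(0,0): Delta=-0.0143 Bond=2.5120
V0=0.2392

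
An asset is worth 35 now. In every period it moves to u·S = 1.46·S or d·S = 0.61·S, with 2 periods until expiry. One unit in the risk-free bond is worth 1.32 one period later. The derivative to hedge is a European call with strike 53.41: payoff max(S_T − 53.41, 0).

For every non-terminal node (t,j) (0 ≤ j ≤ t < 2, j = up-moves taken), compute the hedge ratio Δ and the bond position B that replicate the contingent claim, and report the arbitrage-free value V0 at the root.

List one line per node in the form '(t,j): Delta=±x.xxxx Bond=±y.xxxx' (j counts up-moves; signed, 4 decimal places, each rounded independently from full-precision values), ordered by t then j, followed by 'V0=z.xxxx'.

Since d<R<u, set p* = (R−d)/(u−d) = 0.8353; price each node as the discounted p*-expectation of its children.
Terminal payoffs: V(2,0)=0.0000, V(2,1)=0.0000, V(2,2)=21.1960
  t=1,j=0: stock 21.3500 → up 31.1710 (V=0.0000), down 13.0235 (V=0.0000). Price 0.0000; hedge Δ=0.0000, bond B=0.0000.
  t=1,j=1: stock 51.1000 → up 74.6060 (V=21.1960), down 31.1710 (V=0.0000). Price 13.4128; hedge Δ=0.4880, bond B=-11.5237.
  t=0,j=0: stock 35.0000 → up 51.1000 (V=13.4128), down 21.3500 (V=0.0000). Price 8.4876; hedge Δ=0.4509, bond B=-7.2922.
Self-financing check: at every node Δ·S+B equals the discounted successor values.

(0,0): Delta=0.4509 Bond=-7.2922
(1,0): Delta=0.0000 Bond=0.0000
(1,1): Delta=0.4880 Bond=-11.5237
V0=8.4876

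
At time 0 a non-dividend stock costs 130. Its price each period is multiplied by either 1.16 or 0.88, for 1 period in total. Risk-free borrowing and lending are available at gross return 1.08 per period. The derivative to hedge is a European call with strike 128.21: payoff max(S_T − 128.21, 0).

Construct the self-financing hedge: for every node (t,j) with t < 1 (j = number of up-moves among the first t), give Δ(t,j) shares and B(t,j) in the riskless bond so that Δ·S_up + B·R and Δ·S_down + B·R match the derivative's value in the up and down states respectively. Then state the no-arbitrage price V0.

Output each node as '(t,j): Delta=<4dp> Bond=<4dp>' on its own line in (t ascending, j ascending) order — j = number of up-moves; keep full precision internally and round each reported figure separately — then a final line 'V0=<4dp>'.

Under the risk-neutral measure, an up-move has probability p* = (R−d)/(u−d) = 0.7143 and values discount at R = 1.08.
Payoff layer (t=1): V(1,0)=0.0000, V(1,1)=22.5900
  t=0,j=0: stock 130.0000 → up 150.8000 (V=22.5900), down 114.4000 (V=0.0000). Price 14.9405; hedge Δ=0.6206, bond B=-65.7381.
Root portfolio cost Δ·130+B reproduces V0=14.9405.

(0,0): Delta=0.6206 Bond=-65.7381
V0=14.9405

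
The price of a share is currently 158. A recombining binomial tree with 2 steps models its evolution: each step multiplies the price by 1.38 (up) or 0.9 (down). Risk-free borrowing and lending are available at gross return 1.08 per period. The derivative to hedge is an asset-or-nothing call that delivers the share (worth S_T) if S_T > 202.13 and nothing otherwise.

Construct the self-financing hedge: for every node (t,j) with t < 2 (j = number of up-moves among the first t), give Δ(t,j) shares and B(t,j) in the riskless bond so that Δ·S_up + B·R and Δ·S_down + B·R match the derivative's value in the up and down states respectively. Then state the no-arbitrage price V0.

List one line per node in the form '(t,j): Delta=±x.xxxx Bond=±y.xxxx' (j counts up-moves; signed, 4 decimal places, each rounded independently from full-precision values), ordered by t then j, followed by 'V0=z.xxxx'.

Since d<R<u, set p* = (R−d)/(u−d) = 0.3750; price each node as the discounted p*-expectation of its children.
Terminal values V(2,·): V(2,0)=0.0000, V(2,1)=0.0000, V(2,2)=300.8952
  t=1,j=0: stock 142.2000 → up 196.2360 (V=0.0000), down 127.9800 (V=0.0000). Price 0.0000; hedge Δ=0.0000, bond B=0.0000.
  t=1,j=1: stock 218.0400 → up 300.8952 (V=300.8952), down 196.2360 (V=0.0000). Price 104.4775; hedge Δ=2.8750, bond B=-522.3875.
  t=0,j=0: stock 158.0000 → up 218.0400 (V=104.4775), down 142.2000 (V=0.0000). Price 36.2769; hedge Δ=1.3776, bond B=-181.3845.
Each (Δ,B) replicates both successor values, so the strategy is self-financing and V0 is arbitrage-free.

(0,0): Delta=1.3776 Bond=-181.3845
(1,0): Delta=0.0000 Bond=0.0000
(1,1): Delta=2.8750 Bond=-522.3875
V0=36.2769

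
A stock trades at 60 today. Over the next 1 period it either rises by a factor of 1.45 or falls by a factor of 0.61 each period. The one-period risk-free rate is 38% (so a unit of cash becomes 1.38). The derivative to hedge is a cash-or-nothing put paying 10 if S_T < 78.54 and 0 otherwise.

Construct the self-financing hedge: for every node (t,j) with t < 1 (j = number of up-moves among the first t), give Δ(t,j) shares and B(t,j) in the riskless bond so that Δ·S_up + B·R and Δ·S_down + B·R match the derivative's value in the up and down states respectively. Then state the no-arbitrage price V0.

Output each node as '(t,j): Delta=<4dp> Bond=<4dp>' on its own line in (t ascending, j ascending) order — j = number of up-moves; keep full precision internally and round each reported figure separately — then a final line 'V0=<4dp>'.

Under the risk-neutral measure, an up-move has probability p* = (R−d)/(u−d) = 0.9167 and values discount at R = 1.38.
Terminal values V(1,·): V(1,0)=10.0000, V(1,1)=0.0000
(0,0): S=60.0000. Δ = (V_up−V_dn)/(S_up−S_dn) = (0.0000−10.0000)/(87.0000−36.6000) = -0.1984. V = [p*·0.0000 + (1−p*)·10.0000]/1.38 = 0.6039. B = V − Δ·S = 12.5086.
The time-0 hedge costs 0.6039, which is the no-arbitrage price.

(0,0): Delta=-0.1984 Bond=12.5086
V0=0.6039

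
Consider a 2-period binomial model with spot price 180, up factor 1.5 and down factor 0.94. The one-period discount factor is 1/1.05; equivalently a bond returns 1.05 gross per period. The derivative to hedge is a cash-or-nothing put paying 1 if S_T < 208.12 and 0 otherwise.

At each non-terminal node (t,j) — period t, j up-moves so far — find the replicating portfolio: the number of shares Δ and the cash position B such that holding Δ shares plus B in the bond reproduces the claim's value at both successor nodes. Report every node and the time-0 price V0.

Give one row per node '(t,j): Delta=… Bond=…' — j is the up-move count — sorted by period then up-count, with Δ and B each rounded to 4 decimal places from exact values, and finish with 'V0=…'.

(0,0): Delta=-0.0076 Bond=1.9523
(1,0): Delta=-0.0106 Bond=2.5510
(1,1): Delta=0.0000 Bond=0.0000
V0=0.5857

No-arbitrage ⇒ martingale measure with p* = (R−d)/(u−d) = 0.1964.
At expiry t=2: V(2,0)=1.0000, V(2,1)=0.0000, V(2,2)=0.0000
  t=1,j=0: stock 169.2000 → up 253.8000 (V=0.0000), down 159.0480 (V=1.0000). Price 0.7653; hedge Δ=-0.0106, bond B=2.5510.
  t=1,j=1: stock 270.0000 → up 405.0000 (V=0.0000), down 253.8000 (V=0.0000). Price 0.0000; hedge Δ=0.0000, bond B=0.0000.
  t=0,j=0: stock 180.0000 → up 270.0000 (V=0.0000), down 169.2000 (V=0.7653). Price 0.5857; hedge Δ=-0.0076, bond B=1.9523.
The time-0 hedge costs 0.5857, which is the no-arbitrage price.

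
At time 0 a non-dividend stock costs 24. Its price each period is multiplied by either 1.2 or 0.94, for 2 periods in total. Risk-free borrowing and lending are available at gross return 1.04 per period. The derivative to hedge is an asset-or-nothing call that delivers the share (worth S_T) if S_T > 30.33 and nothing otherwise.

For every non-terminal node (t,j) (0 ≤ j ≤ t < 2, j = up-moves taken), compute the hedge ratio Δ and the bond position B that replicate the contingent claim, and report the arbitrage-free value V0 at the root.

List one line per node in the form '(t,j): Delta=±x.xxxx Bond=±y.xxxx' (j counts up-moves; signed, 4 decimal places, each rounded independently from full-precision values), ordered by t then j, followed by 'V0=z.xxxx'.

(0,0): Delta=2.0482 Bond=-44.4312
(1,0): Delta=0.0000 Bond=0.0000
(1,1): Delta=4.6154 Bond=-120.1420
V0=4.7267

No-arbitrage ⇒ martingale measure with p* = (R−d)/(u−d) = 0.3846.
Terminal payoffs: V(2,0)=0.0000, V(2,1)=0.0000, V(2,2)=34.5600
  t=1,j=0: stock 22.5600 → up 27.0720 (V=0.0000), down 21.2064 (V=0.0000). Price 0.0000; hedge Δ=0.0000, bond B=0.0000.
  t=1,j=1: stock 28.8000 → up 34.5600 (V=34.5600), down 27.0720 (V=0.0000). Price 12.7811; hedge Δ=4.6154, bond B=-120.1420.
  t=0,j=0: stock 24.0000 → up 28.8000 (V=12.7811), down 22.5600 (V=0.0000). Price 4.7267; hedge Δ=2.0482, bond B=-44.4312.
Check: Δ(0,0)·S0 + B(0,0) = 4.7267 = V0.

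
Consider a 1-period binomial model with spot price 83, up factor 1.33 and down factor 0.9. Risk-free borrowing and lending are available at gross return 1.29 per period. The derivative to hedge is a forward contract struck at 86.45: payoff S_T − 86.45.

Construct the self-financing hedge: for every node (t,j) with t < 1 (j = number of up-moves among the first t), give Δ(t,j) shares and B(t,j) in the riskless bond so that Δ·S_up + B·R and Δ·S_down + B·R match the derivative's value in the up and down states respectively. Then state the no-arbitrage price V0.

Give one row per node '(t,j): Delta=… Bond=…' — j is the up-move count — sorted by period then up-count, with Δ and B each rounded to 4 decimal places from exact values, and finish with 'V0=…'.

(0,0): Delta=1.0000 Bond=-67.0155
V0=15.9845

Since d<R<u, set p* = (R−d)/(u−d) = 0.9070; price each node as the discounted p*-expectation of its children.
Terminal payoffs: V(1,0)=-11.7500, V(1,1)=23.9400
(0,0): S=83.0000. Δ = (V_up−V_dn)/(S_up−S_dn) = (23.9400−-11.7500)/(110.3900−74.7000) = 1.0000. V = [p*·23.9400 + (1−p*)·-11.7500]/1.29 = 15.9845. B = V − Δ·S = -67.0155.
Root portfolio cost Δ·83+B reproduces V0=15.9845.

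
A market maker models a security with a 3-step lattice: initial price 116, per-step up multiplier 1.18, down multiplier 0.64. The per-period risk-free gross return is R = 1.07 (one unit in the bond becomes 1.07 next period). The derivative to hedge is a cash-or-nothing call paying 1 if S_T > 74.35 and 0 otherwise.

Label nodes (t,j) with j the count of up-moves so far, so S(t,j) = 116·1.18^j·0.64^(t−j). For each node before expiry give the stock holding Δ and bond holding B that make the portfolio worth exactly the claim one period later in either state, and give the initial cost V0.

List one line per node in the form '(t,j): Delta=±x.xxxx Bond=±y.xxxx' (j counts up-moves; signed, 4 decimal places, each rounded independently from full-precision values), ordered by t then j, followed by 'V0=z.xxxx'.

The replicating-portfolio and risk-neutral prices coincide; use p* = (1.07−0.64)/(1.18−0.64) = 0.7963 for the latter.
Payoff layer (t=3): V(3,0)=0.0000, V(3,1)=0.0000, V(3,2)=1.0000, V(3,3)=1.0000
Node (2,0) S=47.5136: V=(p*·0.0000+(1−p*)·0.0000)/1.07=0.0000; Δ=(0.0000−0.0000)/(56.0660−30.4087)=0.0000; B=V−Δ·S=0.0000
Node (2,1) S=87.6032: V=(p*·1.0000+(1−p*)·0.0000)/1.07=0.7442; Δ=(1.0000−0.0000)/(103.3718−56.0660)=0.0211; B=V−Δ·S=-1.1076
Node (2,2) S=161.5184: V=(p*·1.0000+(1−p*)·1.0000)/1.07=0.9346; Δ=(1.0000−1.0000)/(190.5917−103.3718)=0.0000; B=V−Δ·S=0.9346
Node (1,0) S=74.2400: V=(p*·0.7442+(1−p*)·0.0000)/1.07=0.5538; Δ=(0.7442−0.0000)/(87.6032−47.5136)=0.0186; B=V−Δ·S=-0.8243
Node (1,1) S=136.8800: V=(p*·0.9346+(1−p*)·0.7442)/1.07=0.8372; Δ=(0.9346−0.7442)/(161.5184−87.6032)=0.0026; B=V−Δ·S=0.4846
Node (0,0) S=116.0000: V=(p*·0.8372+(1−p*)·0.5538)/1.07=0.7285; Δ=(0.8372−0.5538)/(136.8800−74.2400)=0.0045; B=V−Δ·S=0.2037
Check: Δ(0,0)·S0 + B(0,0) = 0.7285 = V0.

(0,0): Delta=0.0045 Bond=0.2037
(1,0): Delta=0.0186 Bond=-0.8243
(1,1): Delta=0.0026 Bond=0.4846
(2,0): Delta=0.0000 Bond=0.0000
(2,1): Delta=0.0211 Bond=-1.1076
(2,2): Delta=0.0000 Bond=0.9346
V0=0.7285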